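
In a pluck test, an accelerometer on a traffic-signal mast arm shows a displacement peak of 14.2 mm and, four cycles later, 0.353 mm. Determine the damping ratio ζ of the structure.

Logarithmic decrement δ = (1/n)·ln(x₀/x_n) = (1/4)·ln(14.2/0.353) = (1/4)·ln(40.23) = 0.9236.
ζ = δ/√(4π² + δ²) = 0.9236/√(39.48 + 0.853) = 0.9236/6.351 = 0.1454.

0.145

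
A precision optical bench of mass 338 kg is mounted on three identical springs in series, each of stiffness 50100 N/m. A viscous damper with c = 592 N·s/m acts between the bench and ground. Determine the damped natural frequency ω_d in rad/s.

Series springs: 1/k_eq = 3/50100, so k_eq = 50100/3 = 16700 N/m.
ω_n = √(k_eq/m) = √(16700/338) = 7.029 rad/s.
Critical damping c_c = 2√(k_eq·m) = 2√(16700 × 338) = 4752 N·s/m, so ζ = c/c_c = 592/4752 = 0.1246.
ω_d = ω_n√(1 − ζ²) = 7.029 × √(1 − 0.0155) = 6.974 rad/s.

6.97 rad/s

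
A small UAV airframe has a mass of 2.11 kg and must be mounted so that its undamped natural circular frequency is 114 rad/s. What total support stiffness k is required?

27400 N/m

k = m·ω_n² = 2.11 × 114.0² = 2.11 × 13000 = 27420 N/m.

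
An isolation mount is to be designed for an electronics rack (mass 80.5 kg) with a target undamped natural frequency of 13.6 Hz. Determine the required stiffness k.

588000 N/m

ω_n = 2πf_n = 2π × 13.6 = 85.45 rad/s.
k = m·ω_n² = 80.5 × 85.45² = 80.5 × 7302 = 587800 N/m.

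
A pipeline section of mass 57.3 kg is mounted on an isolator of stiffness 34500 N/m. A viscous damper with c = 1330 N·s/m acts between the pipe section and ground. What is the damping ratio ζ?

0.473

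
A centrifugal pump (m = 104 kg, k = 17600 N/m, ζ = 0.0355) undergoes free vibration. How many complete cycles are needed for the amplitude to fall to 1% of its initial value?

Logarithmic decrement δ = 2πζ/√(1 − ζ²) = 2π × 0.03550/√(1 − 0.00126) = 0.2232.
x_n/x₀ = e^(−nδ) ≤ 0.01; take ln: n ≥ ln(1/0.01)/δ = 4.605/0.2232 = 20.63.
So 21 complete cycles are required.

21 cycles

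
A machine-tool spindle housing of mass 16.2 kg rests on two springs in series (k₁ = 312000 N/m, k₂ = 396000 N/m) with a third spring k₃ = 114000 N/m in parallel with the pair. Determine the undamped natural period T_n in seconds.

0.0471 s

Series pair: k_s = k₁k₂/(k₁+k₂) = (312000)(396000)/(312000 + 396000) = 174500 N/m. In parallel with k₃: k_eq = 174500 + 114000 = 288500 N/m.
ω_n = √(k_eq/m) = √(288500/16.2) = √17810 = 133.5 rad/s.
T_n = 2π/ω_n = 6.283/133.5 = 0.04708 s.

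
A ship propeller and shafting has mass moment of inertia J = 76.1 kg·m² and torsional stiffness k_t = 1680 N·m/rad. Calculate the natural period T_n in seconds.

ω_n = √(k_t/J) = √(1680/76.1) = √22.08 = 4.699 rad/s.
T_n = 2π/ω_n = 6.283/4.699 = 1.337 s.

1.34 s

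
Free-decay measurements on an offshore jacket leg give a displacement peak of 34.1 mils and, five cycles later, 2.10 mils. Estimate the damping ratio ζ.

0.0884

Logarithmic decrement δ = (1/n)·ln(x₀/x_n) = (1/5)·ln(34.1/2.10) = (1/5)·ln(16.24) = 0.5575.
ζ = δ/√(4π² + δ²) = 0.5575/√(39.48 + 0.311) = 0.5575/6.308 = 0.08838.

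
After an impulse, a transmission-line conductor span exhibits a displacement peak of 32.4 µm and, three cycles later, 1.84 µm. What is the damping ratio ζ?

Logarithmic decrement δ = (1/n)·ln(x₀/x_n) = (1/3)·ln(32.4/1.84) = (1/3)·ln(17.61) = 0.9561.
ζ = δ/√(4π² + δ²) = 0.9561/√(39.48 + 0.914) = 0.9561/6.356 = 0.1504.

0.150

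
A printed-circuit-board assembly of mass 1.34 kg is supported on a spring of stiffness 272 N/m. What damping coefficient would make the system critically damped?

38.2 N·s/m

c_c = 2√(k·m) = 2√(272.0 × 1.34) = 2 × 19.09 = 38.18 N·s/m.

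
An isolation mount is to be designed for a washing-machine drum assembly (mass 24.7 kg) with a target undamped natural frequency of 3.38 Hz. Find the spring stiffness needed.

ω_n = 2πf_n = 2π × 3.38 = 21.24 rad/s.
k = m·ω_n² = 24.7 × 21.24² = 24.7 × 451.0 = 11140 N/m.

11100 N/m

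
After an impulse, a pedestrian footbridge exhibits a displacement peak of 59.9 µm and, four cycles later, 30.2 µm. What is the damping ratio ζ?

Logarithmic decrement δ = (1/n)·ln(x₀/x_n) = (1/4)·ln(59.9/30.2) = (1/4)·ln(1.983) = 0.1712.
ζ = δ/√(4π² + δ²) = 0.1712/√(39.48 + 0.0293) = 0.1712/6.286 = 0.02724.

0.0272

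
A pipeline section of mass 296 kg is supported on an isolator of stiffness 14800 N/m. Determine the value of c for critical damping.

4190 N·s/m

c_c = 2√(k·m) = 2√(14800 × 296) = 2 × 2093 = 4186 N·s/m.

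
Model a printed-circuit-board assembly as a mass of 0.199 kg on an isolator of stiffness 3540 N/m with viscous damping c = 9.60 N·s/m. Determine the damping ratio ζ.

ω_n = √(k/m) = √(3540/0.199) = 133.4 rad/s.
Critical damping c_c = 2√(k·m) = 2√(3540 × 0.199) = 53.08 N·s/m, so ζ = c/c_c = 9.60/53.08 = 0.1808.

0.181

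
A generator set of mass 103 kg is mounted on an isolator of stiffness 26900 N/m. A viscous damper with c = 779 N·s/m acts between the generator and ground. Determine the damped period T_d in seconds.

0.400 s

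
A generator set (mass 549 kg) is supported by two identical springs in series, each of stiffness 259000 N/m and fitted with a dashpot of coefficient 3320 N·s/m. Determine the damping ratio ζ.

Series springs: 1/k_eq = 2/259000, so k_eq = 259000/2 = 129500 N/m.
ω_n = √(k_eq/m) = √(129500/549) = 15.36 rad/s.
Critical damping c_c = 2√(k_eq·m) = 2√(129500 × 549) = 16860 N·s/m, so ζ = c/c_c = 3320/16860 = 0.1969.

0.197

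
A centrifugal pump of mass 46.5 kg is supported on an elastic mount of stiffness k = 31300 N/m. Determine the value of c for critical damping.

2410 N·s/m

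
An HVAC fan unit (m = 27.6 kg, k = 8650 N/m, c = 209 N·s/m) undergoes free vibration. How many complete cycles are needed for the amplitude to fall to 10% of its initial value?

2 cycles

ζ = c/(2√(km)) = 209/(2√(8650 × 27.6)) = 209/977.2 = 0.2139.
Logarithmic decrement δ = 2πζ/√(1 − ζ²) = 2π × 0.2139/√(1 − 0.0457) = 1.376.
x_n/x₀ = e^(−nδ) ≤ 0.1; take ln: n ≥ ln(1/0.1)/δ = 2.303/1.376 = 1.674.
So 2 complete cycles are required.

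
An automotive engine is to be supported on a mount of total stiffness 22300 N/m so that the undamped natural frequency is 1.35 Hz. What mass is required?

310 kg

ω_n = 2πf_n = 2π × 1.35 = 8.482 rad/s.
m = k/ω_n² = 22300/8.482² = 22300/71.95 = 309.9 kg.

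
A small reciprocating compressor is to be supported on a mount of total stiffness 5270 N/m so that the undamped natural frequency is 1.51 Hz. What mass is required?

58.5 kg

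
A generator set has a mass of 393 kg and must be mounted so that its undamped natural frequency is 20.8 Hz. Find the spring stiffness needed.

6710000 N/m

ω_n = 2πf_n = 2π × 20.8 = 130.7 rad/s.
k = m·ω_n² = 393 × 130.7² = 393 × 17080 = 6712000 N/m.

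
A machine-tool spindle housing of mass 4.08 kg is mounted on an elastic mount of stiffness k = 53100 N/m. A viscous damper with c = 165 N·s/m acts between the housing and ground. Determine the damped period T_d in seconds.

0.0560 s

ω_n = √(k/m) = √(53100/4.08) = 114.1 rad/s.
Critical damping c_c = 2√(k·m) = 2√(53100 × 4.08) = 930.9 N·s/m, so ζ = c/c_c = 165/930.9 = 0.1772.
ω_d = ω_n√(1 − ζ²) = 114.1 × √(1 − 0.0314) = 112.3 rad/s.
T_d = 2π/ω_d = 0.05596 s.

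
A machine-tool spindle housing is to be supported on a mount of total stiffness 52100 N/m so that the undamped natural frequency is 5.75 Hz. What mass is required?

39.9 kg

ω_n = 2πf_n = 2π × 5.75 = 36.13 rad/s.
m = k/ω_n² = 52100/36.13² = 52100/1305 = 39.92 kg.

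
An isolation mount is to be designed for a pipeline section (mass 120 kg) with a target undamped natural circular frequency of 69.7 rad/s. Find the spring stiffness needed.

583000 N/m

k = m·ω_n² = 120 × 69.70² = 120 × 4858 = 583000 N/m.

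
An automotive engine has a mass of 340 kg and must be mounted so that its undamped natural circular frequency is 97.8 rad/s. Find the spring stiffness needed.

k = m·ω_n² = 340 × 97.80² = 340 × 9565 = 3252000 N/m.

3250000 N/m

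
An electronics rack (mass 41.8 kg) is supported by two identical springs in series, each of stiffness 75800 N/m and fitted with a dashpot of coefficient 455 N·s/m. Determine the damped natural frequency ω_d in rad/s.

29.6 rad/s

Series springs: 1/k_eq = 2/75800, so k_eq = 75800/2 = 37900 N/m.
ω_n = √(k_eq/m) = √(37900/41.8) = 30.11 rad/s.
Critical damping c_c = 2√(k_eq·m) = 2√(37900 × 41.8) = 2517 N·s/m, so ζ = c/c_c = 455/2517 = 0.1807.
ω_d = ω_n√(1 − ζ²) = 30.11 × √(1 − 0.0327) = 29.62 rad/s.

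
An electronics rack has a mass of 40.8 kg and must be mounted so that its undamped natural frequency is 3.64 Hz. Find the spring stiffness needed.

ω_n = 2πf_n = 2π × 3.64 = 22.87 rad/s.
k = m·ω_n² = 40.8 × 22.87² = 40.8 × 523.1 = 21340 N/m.

21300 N/m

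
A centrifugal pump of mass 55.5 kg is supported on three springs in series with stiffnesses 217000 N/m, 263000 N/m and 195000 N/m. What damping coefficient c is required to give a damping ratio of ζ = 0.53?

2150 N·s/m

Series springs: 1/k_eq = 1/217000 + 1/263000 + 1/195000 = 1.354×10^-5, so k_eq = 73860 N/m.
c_c = 2√(k_eq·m) = 2√(73860 × 55.5) = 4049 N·s/m.
c = ζ·c_c = 0.53 × 4049 = 2146 N·s/m.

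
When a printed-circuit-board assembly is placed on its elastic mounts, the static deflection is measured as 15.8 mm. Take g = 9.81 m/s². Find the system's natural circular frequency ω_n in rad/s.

24.9 rad/s

ω_n = √(g/δ_st) = √(9.81/0.0158) = √620.9 = 24.92 rad/s.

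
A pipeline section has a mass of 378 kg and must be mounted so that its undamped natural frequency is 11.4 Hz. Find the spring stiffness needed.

ω_n = 2πf_n = 2π × 11.4 = 71.63 rad/s.
k = m·ω_n² = 378 × 71.63² = 378 × 5131 = 1939000 N/m.

1940000 N/m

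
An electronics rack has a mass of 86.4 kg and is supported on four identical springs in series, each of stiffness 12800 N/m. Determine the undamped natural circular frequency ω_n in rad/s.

6.09 rad/s

Series springs: 1/k_eq = 4/12800, so k_eq = 12800/4 = 3200 N/m.
ω_n = √(k_eq/m) = √(3200/86.4) = √37.04 = 6.086 rad/s.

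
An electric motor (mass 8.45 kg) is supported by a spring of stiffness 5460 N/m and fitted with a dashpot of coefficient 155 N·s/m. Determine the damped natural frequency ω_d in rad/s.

ω_n = √(k/m) = √(5460/8.45) = 25.42 rad/s.
Critical damping c_c = 2√(k·m) = 2√(5460 × 8.45) = 429.6 N·s/m, so ζ = c/c_c = 155/429.6 = 0.3608.
ω_d = ω_n√(1 − ζ²) = 25.42 × √(1 − 0.130) = 23.71 rad/s.

23.7 rad/s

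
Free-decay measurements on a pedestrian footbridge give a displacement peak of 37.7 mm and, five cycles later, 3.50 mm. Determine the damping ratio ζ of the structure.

0.0754

Logarithmic decrement δ = (1/n)·ln(x₀/x_n) = (1/5)·ln(37.7/3.50) = (1/5)·ln(10.77) = 0.4754.
ζ = δ/√(4π² + δ²) = 0.4754/√(39.48 + 0.226) = 0.4754/6.301 = 0.07544.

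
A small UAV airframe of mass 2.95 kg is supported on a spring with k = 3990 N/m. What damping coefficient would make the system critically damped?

c_c = 2√(k·m) = 2√(3990 × 2.95) = 2 × 108.5 = 217.0 N·s/m.

217 N·s/m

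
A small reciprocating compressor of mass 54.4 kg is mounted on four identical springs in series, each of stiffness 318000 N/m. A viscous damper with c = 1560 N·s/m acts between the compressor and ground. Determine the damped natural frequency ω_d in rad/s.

35.4 rad/s

Series springs: 1/k_eq = 4/318000, so k_eq = 318000/4 = 79500 N/m.
ω_n = √(k_eq/m) = √(79500/54.4) = 38.23 rad/s.
Critical damping c_c = 2√(k_eq·m) = 2√(79500 × 54.4) = 4159 N·s/m, so ζ = c/c_c = 1560/4159 = 0.3751.
ω_d = ω_n√(1 − ζ²) = 38.23 × √(1 − 0.141) = 35.44 rad/s.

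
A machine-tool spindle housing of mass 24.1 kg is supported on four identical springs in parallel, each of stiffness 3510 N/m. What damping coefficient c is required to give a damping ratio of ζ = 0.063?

Parallel springs add: k_eq = 4 × 3510 = 14040 N/m.
c_c = 2√(k_eq·m) = 2√(14040 × 24.1) = 1163 N·s/m.
c = ζ·c_c = 0.063 × 1163 = 73.29 N·s/m.

73.3 N·s/m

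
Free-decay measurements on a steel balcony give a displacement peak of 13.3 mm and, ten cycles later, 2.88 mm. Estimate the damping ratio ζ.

0.0243

Logarithmic decrement δ = (1/n)·ln(x₀/x_n) = (1/10)·ln(13.3/2.88) = (1/10)·ln(4.618) = 0.1530.
ζ = δ/√(4π² + δ²) = 0.1530/√(39.48 + 0.0234) = 0.1530/6.285 = 0.02434.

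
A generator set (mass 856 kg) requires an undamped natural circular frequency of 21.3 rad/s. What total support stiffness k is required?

k = m·ω_n² = 856 × 21.30² = 856 × 453.7 = 388400 N/m.

388000 N/m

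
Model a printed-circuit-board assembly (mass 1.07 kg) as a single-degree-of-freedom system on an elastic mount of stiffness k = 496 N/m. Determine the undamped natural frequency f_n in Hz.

3.43 Hz

ω_n = √(k/m) = √(496.0/1.07) = √463.6 = 21.53 rad/s.
f_n = ω_n/(2π) = 21.53/6.283 = 3.427 Hz.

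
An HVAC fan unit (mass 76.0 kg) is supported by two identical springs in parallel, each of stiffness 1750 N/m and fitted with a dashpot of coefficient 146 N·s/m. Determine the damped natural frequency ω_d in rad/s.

Parallel springs add: k_eq = 2 × 1750 = 3500 N/m.
ω_n = √(k_eq/m) = √(3500/76.0) = 6.786 rad/s.
Critical damping c_c = 2√(k_eq·m) = 2√(3500 × 76.0) = 1032 N·s/m, so ζ = c/c_c = 146/1032 = 0.1415.
ω_d = ω_n√(1 − ζ²) = 6.786 × √(1 − 0.0200) = 6.718 rad/s.

6.72 rad/s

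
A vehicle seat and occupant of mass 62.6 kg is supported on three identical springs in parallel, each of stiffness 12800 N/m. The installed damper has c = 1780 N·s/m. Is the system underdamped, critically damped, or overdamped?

Parallel springs add: k_eq = 3 × 12800 = 38400 N/m.
c_c = 2√(k_eq·m) = 3101 N·s/m; ζ = c/c_c = 1780/3101 = 0.574.
Since ζ < 1 the system is underdamped.

underdamped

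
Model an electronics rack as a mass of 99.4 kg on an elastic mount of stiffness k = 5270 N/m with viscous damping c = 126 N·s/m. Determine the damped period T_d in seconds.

ω_n = √(k/m) = √(5270/99.4) = 7.281 rad/s.
Critical damping c_c = 2√(k·m) = 2√(5270 × 99.4) = 1448 N·s/m, so ζ = c/c_c = 126/1448 = 0.08704.
ω_d = ω_n√(1 − ζ²) = 7.281 × √(1 − 0.00758) = 7.254 rad/s.
T_d = 2π/ω_d = 0.8662 s.

0.866 s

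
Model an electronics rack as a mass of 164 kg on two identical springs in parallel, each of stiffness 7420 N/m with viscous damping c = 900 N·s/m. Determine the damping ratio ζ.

Parallel springs add: k_eq = 2 × 7420 = 14840 N/m.
ω_n = √(k_eq/m) = √(14840/164) = 9.513 rad/s.
Critical damping c_c = 2√(k_eq·m) = 2√(14840 × 164) = 3120 N·s/m, so ζ = c/c_c = 900/3120 = 0.2885.

0.288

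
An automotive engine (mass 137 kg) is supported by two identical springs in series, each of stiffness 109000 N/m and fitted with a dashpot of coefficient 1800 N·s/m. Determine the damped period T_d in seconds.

0.334 s

Series springs: 1/k_eq = 2/109000, so k_eq = 109000/2 = 54500 N/m.
ω_n = √(k_eq/m) = √(54500/137) = 19.95 rad/s.
Critical damping c_c = 2√(k_eq·m) = 2√(54500 × 137) = 5465 N·s/m, so ζ = c/c_c = 1800/5465 = 0.3294.
ω_d = ω_n√(1 − ζ²) = 19.95 × √(1 − 0.108) = 18.83 rad/s.
T_d = 2π/ω_d = 0.3336 s.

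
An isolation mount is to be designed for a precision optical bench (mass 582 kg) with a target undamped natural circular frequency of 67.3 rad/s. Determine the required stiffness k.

2640000 N/m

k = m·ω_n² = 582 × 67.30² = 582 × 4529 = 2636000 N/m.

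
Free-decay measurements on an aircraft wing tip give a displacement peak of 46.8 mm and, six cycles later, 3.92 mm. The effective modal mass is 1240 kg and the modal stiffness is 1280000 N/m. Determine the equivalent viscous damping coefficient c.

5230 N·s/m

Logarithmic decrement δ = (1/n)·ln(x₀/x_n) = (1/6)·ln(46.8/3.92) = (1/6)·ln(11.94) = 0.4133.
ζ = δ/√(4π² + δ²) = 0.4133/√(39.48 + 0.171) = 0.4133/6.297 = 0.06564.
c = ζ · 2√(km) = 0.06564 × 2√(1280000 × 1240) = 0.06564 × 79680 = 5230 N·s/m.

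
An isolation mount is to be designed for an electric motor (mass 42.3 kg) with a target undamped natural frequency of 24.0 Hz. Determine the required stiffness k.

ω_n = 2πf_n = 2π × 24.0 = 150.8 rad/s.
k = m·ω_n² = 42.3 × 150.8² = 42.3 × 22740 = 961900 N/m.

962000 N/m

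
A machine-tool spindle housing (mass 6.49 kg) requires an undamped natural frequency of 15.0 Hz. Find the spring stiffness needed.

ω_n = 2πf_n = 2π × 15.0 = 94.25 rad/s.
k = m·ω_n² = 6.49 × 94.25² = 6.49 × 8883 = 57650 N/m.

57600 N/m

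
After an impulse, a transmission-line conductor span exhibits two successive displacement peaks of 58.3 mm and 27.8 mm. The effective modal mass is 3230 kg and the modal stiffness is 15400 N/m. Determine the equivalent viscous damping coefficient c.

Logarithmic decrement δ = (1/n)·ln(x₀/x_n) = (1/1)·ln(58.3/27.8) = (1/1)·ln(2.097) = 0.7406.
ζ = δ/√(4π² + δ²) = 0.7406/√(39.48 + 0.548) = 0.7406/6.327 = 0.1171.
c = ζ · 2√(km) = 0.1171 × 2√(15400 × 3230) = 0.1171 × 14110 = 1651 N·s/m.

1650 N·s/m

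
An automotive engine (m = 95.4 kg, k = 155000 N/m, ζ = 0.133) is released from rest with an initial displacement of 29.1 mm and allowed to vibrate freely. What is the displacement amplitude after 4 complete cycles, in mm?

0.998 mm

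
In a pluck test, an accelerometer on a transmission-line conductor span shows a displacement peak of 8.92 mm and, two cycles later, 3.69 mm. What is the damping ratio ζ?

0.0701

Logarithmic decrement δ = (1/n)·ln(x₀/x_n) = (1/2)·ln(8.92/3.69) = (1/2)·ln(2.417) = 0.4413.
ζ = δ/√(4π² + δ²) = 0.4413/√(39.48 + 0.195) = 0.4413/6.299 = 0.07007.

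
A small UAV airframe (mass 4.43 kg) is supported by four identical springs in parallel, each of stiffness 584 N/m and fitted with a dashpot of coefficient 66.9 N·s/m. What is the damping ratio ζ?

Parallel springs add: k_eq = 4 × 584 = 2336 N/m.
ω_n = √(k_eq/m) = √(2336/4.43) = 22.96 rad/s.
Critical damping c_c = 2√(k_eq·m) = 2√(2336 × 4.43) = 203.5 N·s/m, so ζ = c/c_c = 66.9/203.5 = 0.3288.

0.329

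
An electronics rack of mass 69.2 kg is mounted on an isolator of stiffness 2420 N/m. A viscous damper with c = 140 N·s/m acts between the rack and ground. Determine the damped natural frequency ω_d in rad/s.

5.83 rad/s

ω_n = √(k/m) = √(2420/69.2) = 5.914 rad/s.
Critical damping c_c = 2√(k·m) = 2√(2420 × 69.2) = 818.4 N·s/m, so ζ = c/c_c = 140/818.4 = 0.1711.
ω_d = ω_n√(1 − ζ²) = 5.914 × √(1 − 0.0293) = 5.826 rad/s.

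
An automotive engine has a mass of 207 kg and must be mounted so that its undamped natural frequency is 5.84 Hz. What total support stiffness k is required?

279000 N/m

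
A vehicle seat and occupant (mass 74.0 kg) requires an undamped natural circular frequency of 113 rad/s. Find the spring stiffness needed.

k = m·ω_n² = 74.0 × 113.0² = 74.0 × 12770 = 944900 N/m.

945000 N/m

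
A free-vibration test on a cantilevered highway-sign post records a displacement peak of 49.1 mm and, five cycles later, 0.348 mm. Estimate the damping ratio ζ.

0.156

Logarithmic decrement δ = (1/n)·ln(x₀/x_n) = (1/5)·ln(49.1/0.348) = (1/5)·ln(141.1) = 0.9899.
ζ = δ/√(4π² + δ²) = 0.9899/√(39.48 + 0.980) = 0.9899/6.361 = 0.1556.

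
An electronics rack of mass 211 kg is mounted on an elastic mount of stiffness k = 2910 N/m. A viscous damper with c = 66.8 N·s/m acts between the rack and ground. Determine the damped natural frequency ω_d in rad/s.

ω_n = √(k/m) = √(2910/211) = 3.714 rad/s.
Critical damping c_c = 2√(k·m) = 2√(2910 × 211) = 1567 N·s/m, so ζ = c/c_c = 66.8/1567 = 0.04262.
ω_d = ω_n√(1 − ζ²) = 3.714 × √(1 − 0.00182) = 3.710 rad/s.

3.71 rad/s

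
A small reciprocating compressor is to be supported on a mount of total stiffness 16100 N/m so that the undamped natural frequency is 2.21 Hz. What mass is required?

83.5 kg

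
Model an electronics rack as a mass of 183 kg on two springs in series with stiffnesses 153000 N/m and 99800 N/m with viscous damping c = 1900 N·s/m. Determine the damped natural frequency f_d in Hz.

Series springs: 1/k_eq = 1/153000 + 1/99800 = 1.656×10^-5, so k_eq = 60400 N/m.
ω_n = √(k_eq/m) = √(60400/183) = 18.17 rad/s.
Critical damping c_c = 2√(k_eq·m) = 2√(60400 × 183) = 6649 N·s/m, so ζ = c/c_c = 1900/6649 = 0.2857.
ω_d = ω_n√(1 − ζ²) = 18.17 × √(1 − 0.0816) = 17.41 rad/s.
f_d = ω_d/(2π) = 2.771 Hz.

2.77 Hz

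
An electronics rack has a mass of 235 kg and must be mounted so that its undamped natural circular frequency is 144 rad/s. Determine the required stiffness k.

k = m·ω_n² = 235 × 144.0² = 235 × 20740 = 4873000 N/m.

4870000 N/m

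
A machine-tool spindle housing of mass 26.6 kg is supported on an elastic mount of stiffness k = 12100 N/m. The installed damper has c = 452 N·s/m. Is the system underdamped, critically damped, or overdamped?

underdamped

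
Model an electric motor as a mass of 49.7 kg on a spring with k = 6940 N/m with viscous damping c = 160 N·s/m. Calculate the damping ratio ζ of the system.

0.136

ω_n = √(k/m) = √(6940/49.7) = 11.82 rad/s.
Critical damping c_c = 2√(k·m) = 2√(6940 × 49.7) = 1175 N·s/m, so ζ = c/c_c = 160/1175 = 0.1362.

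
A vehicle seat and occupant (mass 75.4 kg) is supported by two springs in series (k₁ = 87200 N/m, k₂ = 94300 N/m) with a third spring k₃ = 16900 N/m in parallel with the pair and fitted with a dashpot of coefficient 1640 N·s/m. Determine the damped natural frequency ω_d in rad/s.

Series pair: k_s = k₁k₂/(k₁+k₂) = (87200)(94300)/(87200 + 94300) = 45310 N/m. In parallel with k₃: k_eq = 45310 + 16900 = 62210 N/m.
ω_n = √(k_eq/m) = √(62210/75.4) = 28.72 rad/s.
Critical damping c_c = 2√(k_eq·m) = 2√(62210 × 75.4) = 4331 N·s/m, so ζ = c/c_c = 1640/4331 = 0.3786.
ω_d = ω_n√(1 − ζ²) = 28.72 × √(1 − 0.143) = 26.58 rad/s.

26.6 rad/s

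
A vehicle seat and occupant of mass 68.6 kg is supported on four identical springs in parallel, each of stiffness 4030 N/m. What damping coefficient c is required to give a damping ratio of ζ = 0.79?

Parallel springs add: k_eq = 4 × 4030 = 16120 N/m.
c_c = 2√(k_eq·m) = 2√(16120 × 68.6) = 2103 N·s/m.
c = ζ·c_c = 0.79 × 2103 = 1662 N·s/m.

1660 N·s/m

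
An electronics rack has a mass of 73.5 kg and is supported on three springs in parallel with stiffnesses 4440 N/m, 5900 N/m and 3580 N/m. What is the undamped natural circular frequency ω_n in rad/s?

13.8 rad/s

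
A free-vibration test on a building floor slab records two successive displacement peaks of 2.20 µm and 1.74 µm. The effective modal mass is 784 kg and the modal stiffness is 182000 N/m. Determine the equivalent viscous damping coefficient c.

Logarithmic decrement δ = (1/n)·ln(x₀/x_n) = (1/1)·ln(2.20/1.74) = (1/1)·ln(1.264) = 0.2346.
ζ = δ/√(4π² + δ²) = 0.2346/√(39.48 + 0.0550) = 0.2346/6.288 = 0.03731.
c = ζ · 2√(km) = 0.03731 × 2√(182000 × 784) = 0.03731 × 23890 = 891.3 N·s/m.

891 N·s/m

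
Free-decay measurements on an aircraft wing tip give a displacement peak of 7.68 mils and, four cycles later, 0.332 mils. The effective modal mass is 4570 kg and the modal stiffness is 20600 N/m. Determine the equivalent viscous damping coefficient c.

Logarithmic decrement δ = (1/n)·ln(x₀/x_n) = (1/4)·ln(7.68/0.332) = (1/4)·ln(23.13) = 0.7853.
ζ = δ/√(4π² + δ²) = 0.7853/√(39.48 + 0.617) = 0.7853/6.332 = 0.1240.
c = ζ · 2√(km) = 0.1240 × 2√(20600 × 4570) = 0.1240 × 19410 = 2407 N·s/m.

2410 N·s/m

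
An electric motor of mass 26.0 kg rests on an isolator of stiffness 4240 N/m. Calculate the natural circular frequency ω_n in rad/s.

12.8 rad/s

ω_n = √(k/m) = √(4240/26.0) = √163.1 = 12.77 rad/s.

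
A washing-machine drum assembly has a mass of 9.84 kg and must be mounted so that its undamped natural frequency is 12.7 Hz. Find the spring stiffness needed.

ω_n = 2πf_n = 2π × 12.7 = 79.80 rad/s.
k = m·ω_n² = 9.84 × 79.80² = 9.84 × 6367 = 62660 N/m.

62700 N/m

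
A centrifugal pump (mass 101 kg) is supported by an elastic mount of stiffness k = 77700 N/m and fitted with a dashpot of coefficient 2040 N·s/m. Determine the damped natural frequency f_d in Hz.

ω_n = √(k/m) = √(77700/101) = 27.74 rad/s.
Critical damping c_c = 2√(k·m) = 2√(77700 × 101) = 5603 N·s/m, so ζ = c/c_c = 2040/5603 = 0.3641.
ω_d = ω_n√(1 − ζ²) = 27.74 × √(1 − 0.133) = 25.83 rad/s.
f_d = ω_d/(2π) = 4.111 Hz.

4.11 Hz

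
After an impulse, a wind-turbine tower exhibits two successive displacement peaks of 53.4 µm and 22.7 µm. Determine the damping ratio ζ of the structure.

Logarithmic decrement δ = (1/n)·ln(x₀/x_n) = (1/1)·ln(53.4/22.7) = (1/1)·ln(2.352) = 0.8554.
ζ = δ/√(4π² + δ²) = 0.8554/√(39.48 + 0.732) = 0.8554/6.341 = 0.1349.

0.135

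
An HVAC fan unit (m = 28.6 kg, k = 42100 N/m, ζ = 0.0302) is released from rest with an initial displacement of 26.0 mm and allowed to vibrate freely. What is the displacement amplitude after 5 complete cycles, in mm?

Logarithmic decrement δ = 2πζ/√(1 − ζ²) = 2π × 0.03020/√(1 − 0.000912) = 0.1898.
After n cycles, x_n/x₀ = e^(−nδ), so x_5 = 26.0 × e^(−5 × 0.1898) = 26.0 × 0.3871 = 10.06 mm.

10.1 mm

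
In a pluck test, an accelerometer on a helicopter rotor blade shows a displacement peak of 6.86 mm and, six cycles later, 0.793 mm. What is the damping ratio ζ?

0.0571

Logarithmic decrement δ = (1/n)·ln(x₀/x_n) = (1/6)·ln(6.86/0.793) = (1/6)·ln(8.651) = 0.3596.
ζ = δ/√(4π² + δ²) = 0.3596/√(39.48 + 0.129) = 0.3596/6.293 = 0.05714.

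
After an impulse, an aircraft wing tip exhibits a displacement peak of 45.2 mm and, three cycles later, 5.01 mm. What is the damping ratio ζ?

Logarithmic decrement δ = (1/n)·ln(x₀/x_n) = (1/3)·ln(45.2/5.01) = (1/3)·ln(9.022) = 0.7332.
ζ = δ/√(4π² + δ²) = 0.7332/√(39.48 + 0.538) = 0.7332/6.326 = 0.1159.

0.116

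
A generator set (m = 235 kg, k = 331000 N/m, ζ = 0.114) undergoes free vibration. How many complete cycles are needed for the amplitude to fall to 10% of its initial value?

4 cycles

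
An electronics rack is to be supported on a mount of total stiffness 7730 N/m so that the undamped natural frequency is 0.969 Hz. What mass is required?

209 kg

ω_n = 2πf_n = 2π × 0.969 = 6.088 rad/s.
m = k/ω_n² = 7730/6.088² = 7730/37.07 = 208.5 kg.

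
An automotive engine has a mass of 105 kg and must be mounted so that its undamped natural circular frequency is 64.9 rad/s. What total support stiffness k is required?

442000 N/m

k = m·ω_n² = 105 × 64.90² = 105 × 4212 = 442300 N/m.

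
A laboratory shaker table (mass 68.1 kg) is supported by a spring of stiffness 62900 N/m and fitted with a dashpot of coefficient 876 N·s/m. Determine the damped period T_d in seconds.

0.212 s

ω_n = √(k/m) = √(62900/68.1) = 30.39 rad/s.
Critical damping c_c = 2√(k·m) = 2√(62900 × 68.1) = 4139 N·s/m, so ζ = c/c_c = 876/4139 = 0.2116.
ω_d = ω_n√(1 − ζ²) = 30.39 × √(1 − 0.0448) = 29.70 rad/s.
T_d = 2π/ω_d = 0.2115 s.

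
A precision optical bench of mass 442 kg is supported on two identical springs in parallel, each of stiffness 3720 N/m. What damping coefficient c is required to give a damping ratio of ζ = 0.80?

2900 N·s/m

Parallel springs add: k_eq = 2 × 3720 = 7440 N/m.
c_c = 2√(k_eq·m) = 2√(7440 × 442) = 3627 N·s/m.
c = ζ·c_c = 0.80 × 3627 = 2901 N·s/m.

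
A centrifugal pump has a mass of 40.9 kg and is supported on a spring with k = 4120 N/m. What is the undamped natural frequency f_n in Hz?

ω_n = √(k/m) = √(4120/40.9) = √100.7 = 10.04 rad/s.
f_n = ω_n/(2π) = 10.04/6.283 = 1.597 Hz.

1.60 Hz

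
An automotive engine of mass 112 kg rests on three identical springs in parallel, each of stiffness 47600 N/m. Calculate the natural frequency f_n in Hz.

5.68 Hz

Parallel springs add: k_eq = 3 × 47600 = 142800 N/m.
ω_n = √(k_eq/m) = √(142800/112) = √1275 = 35.71 rad/s.
f_n = ω_n/(2π) = 35.71/6.283 = 5.683 Hz.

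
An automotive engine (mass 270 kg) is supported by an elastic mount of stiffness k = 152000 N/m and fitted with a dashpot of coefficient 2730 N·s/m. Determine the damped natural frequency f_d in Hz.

ω_n = √(k/m) = √(152000/270) = 23.73 rad/s.
Critical damping c_c = 2√(k·m) = 2√(152000 × 270) = 12810 N·s/m, so ζ = c/c_c = 2730/12810 = 0.2131.
ω_d = ω_n√(1 − ζ²) = 23.73 × √(1 − 0.0454) = 23.18 rad/s.
f_d = ω_d/(2π) = 3.690 Hz.

3.69 Hz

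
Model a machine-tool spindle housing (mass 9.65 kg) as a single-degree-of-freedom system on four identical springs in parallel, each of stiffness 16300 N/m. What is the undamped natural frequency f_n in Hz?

13.1 Hz

Parallel springs add: k_eq = 4 × 16300 = 65200 N/m.
ω_n = √(k_eq/m) = √(65200/9.65) = √6756 = 82.20 rad/s.
f_n = ω_n/(2π) = 82.20/6.283 = 13.08 Hz.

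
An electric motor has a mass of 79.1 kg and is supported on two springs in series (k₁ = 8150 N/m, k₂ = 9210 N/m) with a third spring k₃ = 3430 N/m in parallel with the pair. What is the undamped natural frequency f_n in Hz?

Series pair: k_s = k₁k₂/(k₁+k₂) = (8150)(9210)/(8150 + 9210) = 4324 N/m. In parallel with k₃: k_eq = 4324 + 3430 = 7754 N/m.
ω_n = √(k_eq/m) = √(7754/79.1) = √98.03 = 9.901 rad/s.
f_n = ω_n/(2π) = 9.901/6.283 = 1.576 Hz.

1.58 Hz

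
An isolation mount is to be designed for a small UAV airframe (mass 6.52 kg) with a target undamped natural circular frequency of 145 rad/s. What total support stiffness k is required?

137000 N/m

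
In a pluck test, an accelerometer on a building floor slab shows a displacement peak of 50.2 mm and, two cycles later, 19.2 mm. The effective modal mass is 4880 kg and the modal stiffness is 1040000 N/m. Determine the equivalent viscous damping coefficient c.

10900 N·s/m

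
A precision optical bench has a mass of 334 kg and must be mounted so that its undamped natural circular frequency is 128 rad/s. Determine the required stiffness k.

5470000 N/m

k = m·ω_n² = 334 × 128.0² = 334 × 16380 = 5472000 N/m.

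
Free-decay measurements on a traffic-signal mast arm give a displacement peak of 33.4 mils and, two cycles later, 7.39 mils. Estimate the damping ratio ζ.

Logarithmic decrement δ = (1/n)·ln(x₀/x_n) = (1/2)·ln(33.4/7.39) = (1/2)·ln(4.520) = 0.7542.
ζ = δ/√(4π² + δ²) = 0.7542/√(39.48 + 0.569) = 0.7542/6.328 = 0.1192.

0.119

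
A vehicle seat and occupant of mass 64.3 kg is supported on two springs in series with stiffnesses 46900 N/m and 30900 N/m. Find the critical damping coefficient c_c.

Series springs: 1/k_eq = 1/46900 + 1/30900 = 5.368×10^-5, so k_eq = 18630 N/m.
c_c = 2√(k_eq·m) = 2√(18630 × 64.3) = 2 × 1094 = 2189 N·s/m.

2190 N·s/m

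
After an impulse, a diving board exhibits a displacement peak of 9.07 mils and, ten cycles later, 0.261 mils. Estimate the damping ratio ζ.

0.0564

Logarithmic decrement δ = (1/n)·ln(x₀/x_n) = (1/10)·ln(9.07/0.261) = (1/10)·ln(34.75) = 0.3548.
ζ = δ/√(4π² + δ²) = 0.3548/√(39.48 + 0.126) = 0.3548/6.293 = 0.05638.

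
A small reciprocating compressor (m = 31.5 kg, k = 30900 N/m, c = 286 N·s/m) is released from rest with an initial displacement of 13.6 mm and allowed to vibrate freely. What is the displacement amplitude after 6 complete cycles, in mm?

0.0543 mm

ζ = c/(2√(km)) = 286/(2√(30900 × 31.5)) = 286/1973 = 0.1449.
Logarithmic decrement δ = 2πζ/√(1 − ζ²) = 2π × 0.1449/√(1 − 0.0210) = 0.9204.
After n cycles, x_n/x₀ = e^(−nδ), so x_6 = 13.6 × e^(−6 × 0.9204) = 13.6 × 0.003995 = 0.05434 mm.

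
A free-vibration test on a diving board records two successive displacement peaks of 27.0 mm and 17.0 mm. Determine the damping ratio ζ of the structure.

0.0734

Logarithmic decrement δ = (1/n)·ln(x₀/x_n) = (1/1)·ln(27.0/17.0) = (1/1)·ln(1.588) = 0.4626.
ζ = δ/√(4π² + δ²) = 0.4626/√(39.48 + 0.214) = 0.4626/6.300 = 0.07343.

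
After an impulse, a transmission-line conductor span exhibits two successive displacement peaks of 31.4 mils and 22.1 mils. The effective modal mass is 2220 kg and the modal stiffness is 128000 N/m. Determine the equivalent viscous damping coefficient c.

1880 N·s/m

Logarithmic decrement δ = (1/n)·ln(x₀/x_n) = (1/1)·ln(31.4/22.1) = (1/1)·ln(1.421) = 0.3512.
ζ = δ/√(4π² + δ²) = 0.3512/√(39.48 + 0.123) = 0.3512/6.293 = 0.05581.
c = ζ · 2√(km) = 0.05581 × 2√(128000 × 2220) = 0.05581 × 33710 = 1882 N·s/m.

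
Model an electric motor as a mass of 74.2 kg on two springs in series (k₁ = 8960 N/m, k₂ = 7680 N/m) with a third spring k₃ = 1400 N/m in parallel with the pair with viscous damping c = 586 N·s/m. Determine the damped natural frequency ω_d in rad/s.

7.68 rad/s

Series pair: k_s = k₁k₂/(k₁+k₂) = (8960)(7680)/(8960 + 7680) = 4135 N/m. In parallel with k₃: k_eq = 4135 + 1400 = 5535 N/m.
ω_n = √(k_eq/m) = √(5535/74.2) = 8.637 rad/s.
Critical damping c_c = 2√(k_eq·m) = 2√(5535 × 74.2) = 1282 N·s/m, so ζ = c/c_c = 586/1282 = 0.4572.
ω_d = ω_n√(1 − ζ²) = 8.637 × √(1 − 0.209) = 7.682 rad/s.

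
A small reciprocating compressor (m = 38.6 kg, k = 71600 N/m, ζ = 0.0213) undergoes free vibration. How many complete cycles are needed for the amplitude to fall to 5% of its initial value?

Logarithmic decrement δ = 2πζ/√(1 − ζ²) = 2π × 0.02130/√(1 − 0.000454) = 0.1339.
x_n/x₀ = e^(−nδ) ≤ 0.05; take ln: n ≥ ln(1/0.05)/δ = 2.996/0.1339 = 22.38.
So 23 complete cycles are required.

23 cycles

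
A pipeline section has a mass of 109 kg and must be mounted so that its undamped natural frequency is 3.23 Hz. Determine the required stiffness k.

ω_n = 2πf_n = 2π × 3.23 = 20.29 rad/s.
k = m·ω_n² = 109 × 20.29² = 109 × 411.9 = 44890 N/m.

44900 N/m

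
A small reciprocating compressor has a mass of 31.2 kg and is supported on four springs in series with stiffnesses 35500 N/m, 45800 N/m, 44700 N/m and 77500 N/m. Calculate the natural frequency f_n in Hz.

Series springs: 1/k_eq = 1/35500 + 1/45800 + 1/44700 + 1/77500 = 8.528×10^-5, so k_eq = 11730 N/m.
ω_n = √(k_eq/m) = √(11730/31.2) = √375.8 = 19.39 rad/s.
f_n = ω_n/(2π) = 19.39/6.283 = 3.085 Hz.

3.09 Hz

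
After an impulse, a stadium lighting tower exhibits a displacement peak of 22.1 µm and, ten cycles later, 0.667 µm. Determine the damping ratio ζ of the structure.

0.0556

Logarithmic decrement δ = (1/n)·ln(x₀/x_n) = (1/10)·ln(22.1/0.667) = (1/10)·ln(33.13) = 0.3501.
ζ = δ/√(4π² + δ²) = 0.3501/√(39.48 + 0.123) = 0.3501/6.293 = 0.05563.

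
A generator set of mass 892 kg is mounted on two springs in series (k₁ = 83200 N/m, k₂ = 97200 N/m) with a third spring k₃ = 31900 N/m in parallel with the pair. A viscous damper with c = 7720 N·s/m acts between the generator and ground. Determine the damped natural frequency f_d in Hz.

1.31 Hz

Series pair: k_s = k₁k₂/(k₁+k₂) = (83200)(97200)/(83200 + 97200) = 44830 N/m. In parallel with k₃: k_eq = 44830 + 31900 = 76730 N/m.
ω_n = √(k_eq/m) = √(76730/892) = 9.275 rad/s.
Critical damping c_c = 2√(k_eq·m) = 2√(76730 × 892) = 16550 N·s/m, so ζ = c/c_c = 7720/16550 = 0.4666.
ω_d = ω_n√(1 − ζ²) = 9.275 × √(1 − 0.218) = 8.203 rad/s.
f_d = ω_d/(2π) = 1.306 Hz.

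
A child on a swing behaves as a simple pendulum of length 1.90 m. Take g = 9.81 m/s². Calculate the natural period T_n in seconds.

For a simple pendulum ω_n = √(g/L) = √(9.81/1.90) = √5.163 = 2.272 rad/s.
T_n = 2π/ω_n = 6.283/2.272 = 2.765 s.

2.77 s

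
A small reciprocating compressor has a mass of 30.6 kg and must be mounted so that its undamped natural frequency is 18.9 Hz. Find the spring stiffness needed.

432000 N/m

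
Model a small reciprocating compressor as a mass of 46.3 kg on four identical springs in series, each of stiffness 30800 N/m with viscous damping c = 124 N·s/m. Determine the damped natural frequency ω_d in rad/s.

Series springs: 1/k_eq = 4/30800, so k_eq = 30800/4 = 7700 N/m.
ω_n = √(k_eq/m) = √(7700/46.3) = 12.90 rad/s.
Critical damping c_c = 2√(k_eq·m) = 2√(7700 × 46.3) = 1194 N·s/m, so ζ = c/c_c = 124/1194 = 0.1038.
ω_d = ω_n√(1 − ζ²) = 12.90 × √(1 − 0.0108) = 12.83 rad/s.

12.8 rad/s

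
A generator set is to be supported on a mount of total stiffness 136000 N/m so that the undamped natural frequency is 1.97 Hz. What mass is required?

888 kg

ω_n = 2πf_n = 2π × 1.97 = 12.38 rad/s.
m = k/ω_n² = 136000/12.38² = 136000/153.2 = 887.7 kg.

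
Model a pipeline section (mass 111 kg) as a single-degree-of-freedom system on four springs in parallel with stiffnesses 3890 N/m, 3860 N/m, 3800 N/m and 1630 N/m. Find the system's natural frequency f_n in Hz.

1.73 Hz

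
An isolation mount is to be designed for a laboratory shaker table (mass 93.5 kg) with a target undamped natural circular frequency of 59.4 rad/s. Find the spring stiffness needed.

330000 N/m

k = m·ω_n² = 93.5 × 59.40² = 93.5 × 3528 = 329900 N/m.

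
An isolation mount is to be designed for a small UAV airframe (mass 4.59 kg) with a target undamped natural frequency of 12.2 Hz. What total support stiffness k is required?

27000 N/m

ω_n = 2πf_n = 2π × 12.2 = 76.65 rad/s.
k = m·ω_n² = 4.59 × 76.65² = 4.59 × 5876 = 26970 N/m.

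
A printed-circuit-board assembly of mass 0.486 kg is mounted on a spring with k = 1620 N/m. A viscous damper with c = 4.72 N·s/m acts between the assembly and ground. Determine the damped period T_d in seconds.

ω_n = √(k/m) = √(1620/0.486) = 57.74 rad/s.
Critical damping c_c = 2√(k·m) = 2√(1620 × 0.486) = 56.12 N·s/m, so ζ = c/c_c = 4.72/56.12 = 0.08411.
ω_d = ω_n√(1 − ζ²) = 57.74 × √(1 − 0.00707) = 57.53 rad/s.
T_d = 2π/ω_d = 0.1092 s.

0.109 s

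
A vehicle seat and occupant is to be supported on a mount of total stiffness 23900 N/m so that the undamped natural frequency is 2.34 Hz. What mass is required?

111 kg

ω_n = 2πf_n = 2π × 2.34 = 14.70 rad/s.
m = k/ω_n² = 23900/14.70² = 23900/216.2 = 110.6 kg.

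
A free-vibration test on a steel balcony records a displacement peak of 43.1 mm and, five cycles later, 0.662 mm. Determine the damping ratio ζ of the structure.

Logarithmic decrement δ = (1/n)·ln(x₀/x_n) = (1/5)·ln(43.1/0.662) = (1/5)·ln(65.11) = 0.8352.
ζ = δ/√(4π² + δ²) = 0.8352/√(39.48 + 0.698) = 0.8352/6.338 = 0.1318.

0.132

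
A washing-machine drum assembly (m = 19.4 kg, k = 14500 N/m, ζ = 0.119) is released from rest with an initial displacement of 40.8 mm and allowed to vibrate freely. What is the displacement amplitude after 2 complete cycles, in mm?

9.05 mm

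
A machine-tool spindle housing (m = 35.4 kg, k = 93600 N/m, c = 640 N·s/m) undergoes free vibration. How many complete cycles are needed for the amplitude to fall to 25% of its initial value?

2 cycles

ζ = c/(2√(km)) = 640/(2√(93600 × 35.4)) = 640/3641 = 0.1758.
Logarithmic decrement δ = 2πζ/√(1 − ζ²) = 2π × 0.1758/√(1 − 0.0309) = 1.122.
x_n/x₀ = e^(−nδ) ≤ 0.25; take ln: n ≥ ln(1/0.25)/δ = 1.386/1.122 = 1.236.
So 2 complete cycles are required.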